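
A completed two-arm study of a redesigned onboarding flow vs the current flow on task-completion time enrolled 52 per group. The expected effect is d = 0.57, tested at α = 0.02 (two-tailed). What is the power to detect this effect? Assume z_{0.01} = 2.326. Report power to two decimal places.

For two equal groups, power = Φ(d·√(n/2) − z_{α/2}).
d·√(n/2) = 0.57 × √(52/2) = 0.57 × 5.099 = 2.906.
z_β = 2.906 − 2.326 = 0.580.
Power = Φ(0.580) = 0.719.

power ≈ 0.72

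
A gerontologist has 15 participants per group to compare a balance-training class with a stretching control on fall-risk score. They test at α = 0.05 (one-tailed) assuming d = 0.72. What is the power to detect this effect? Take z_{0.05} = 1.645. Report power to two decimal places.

For two equal groups, power = Φ(d·√(n/2) − z_{α}).
d·√(n/2) = 0.72 × √(15/2) = 0.72 × 2.739 = 1.972.
z_β = 1.972 − 1.645 = 0.327.
Power = Φ(0.327) = 0.628.

power ≈ 0.63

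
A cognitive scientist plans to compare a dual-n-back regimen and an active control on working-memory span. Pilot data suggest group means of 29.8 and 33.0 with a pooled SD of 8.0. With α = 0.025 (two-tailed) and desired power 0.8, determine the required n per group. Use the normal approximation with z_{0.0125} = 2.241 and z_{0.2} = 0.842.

n = 119 per group

Cohen's d = |M₁ − M₂| / SD_pooled = |29.8 − 33.0| / 8.0 = 3.2 / 8.0 = 0.400.
For two independent groups with equal n: n = 2·((z_{α/2} + z_β) / d)².
z_{α/2} + z_β = 2.241 + 0.842 = 3.083.
n = 2 × (3.083 / 0.400)² = 2 × 7.708² = 2 × 59.41 = 118.8.
Round up to the next whole participant.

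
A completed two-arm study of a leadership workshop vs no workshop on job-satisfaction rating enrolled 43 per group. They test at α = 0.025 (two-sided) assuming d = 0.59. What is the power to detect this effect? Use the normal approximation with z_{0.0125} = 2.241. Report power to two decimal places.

For two equal groups, power = Φ(d·√(n/2) − z_{α/2}).
d·√(n/2) = 0.59 × √(43/2) = 0.59 × 4.637 = 2.736.
z_β = 2.736 − 2.241 = 0.495.
Power = Φ(0.495) = 0.690.

power ≈ 0.69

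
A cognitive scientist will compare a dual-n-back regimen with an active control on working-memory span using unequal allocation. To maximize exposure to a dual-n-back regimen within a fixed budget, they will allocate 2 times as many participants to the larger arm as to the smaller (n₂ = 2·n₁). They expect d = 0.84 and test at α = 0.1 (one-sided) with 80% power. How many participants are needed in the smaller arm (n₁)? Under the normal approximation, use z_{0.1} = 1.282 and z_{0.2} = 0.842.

n₁ = 10

With allocation ratio k = n₂/n₁ = 2, Var(x̄₁−x̄₂) = σ²(1/n₁ + 1/(k·n₁)) = σ²·(k+1)/(k·n₁).
So n₁ = (1 + 1/k)·((z_{α} + z_β)/d)² = 1.500 × (2.124/0.84)².
n₁ = 1.500 × 6.39 = 9.6.
Round up: n₁ = 10, giving n₂ = 2 × 10 = 20.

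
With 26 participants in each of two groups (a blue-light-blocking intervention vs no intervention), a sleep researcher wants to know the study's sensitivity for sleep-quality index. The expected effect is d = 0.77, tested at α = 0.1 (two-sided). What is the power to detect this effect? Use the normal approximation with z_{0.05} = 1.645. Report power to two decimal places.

power ≈ 0.87

For two equal groups, power = Φ(d·√(n/2) − z_{α/2}).
d·√(n/2) = 0.77 × √(26/2) = 0.77 × 3.606 = 2.776.
z_β = 2.776 − 1.645 = 1.131.
Power = Φ(1.131) = 0.871.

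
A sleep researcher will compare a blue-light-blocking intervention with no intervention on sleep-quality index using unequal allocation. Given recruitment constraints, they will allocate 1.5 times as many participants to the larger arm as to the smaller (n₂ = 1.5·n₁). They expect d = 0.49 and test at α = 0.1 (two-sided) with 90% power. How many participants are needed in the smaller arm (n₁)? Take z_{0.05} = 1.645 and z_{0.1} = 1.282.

n₁ = 60

With allocation ratio k = n₂/n₁ = 1.5, Var(x̄₁−x̄₂) = σ²(1/n₁ + 1/(k·n₁)) = σ²·(k+1)/(k·n₁).
So n₁ = (1 + 1/k)·((z_{α/2} + z_β)/d)² = 1.667 × (2.927/0.49)².
n₁ = 1.667 × 35.68 = 59.5.
Round up: n₁ = 60, giving n₂ = 1.5 × 60 = 90.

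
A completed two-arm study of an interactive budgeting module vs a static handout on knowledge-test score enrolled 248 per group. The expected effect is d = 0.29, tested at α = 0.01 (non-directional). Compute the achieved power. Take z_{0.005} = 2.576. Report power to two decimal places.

For two equal groups, power = Φ(d·√(n/2) − z_{α/2}).
d·√(n/2) = 0.29 × √(248/2) = 0.29 × 11.136 = 3.229.
z_β = 3.229 − 2.576 = 0.653.
Power = Φ(0.653) = 0.743.

power ≈ 0.74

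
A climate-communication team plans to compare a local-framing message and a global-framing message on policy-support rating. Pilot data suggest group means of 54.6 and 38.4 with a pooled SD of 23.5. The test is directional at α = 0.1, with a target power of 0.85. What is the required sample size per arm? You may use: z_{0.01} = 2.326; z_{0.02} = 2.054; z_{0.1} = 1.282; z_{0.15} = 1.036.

n = 23 per group

Cohen's d = |M₁ − M₂| / SD_pooled = |54.6 − 38.4| / 23.5 = 16.2 / 23.5 = 0.689.
For two independent groups with equal n: n = 2·((z_{α} + z_β) / d)².
z_{α} + z_β = 1.282 + 1.036 = 2.318.
n = 2 × (2.318 / 0.689)² = 2 × 3.364² = 2 × 11.32 = 22.6.
Round up to the next whole participant.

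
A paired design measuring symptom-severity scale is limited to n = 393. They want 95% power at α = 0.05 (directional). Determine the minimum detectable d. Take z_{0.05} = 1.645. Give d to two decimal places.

For a single sample (or paired design) of n = 393: d_min = (z_{α} + z_β)/√n.
z-sum = 1.645 + 1.645 = 3.290.
d_min = 3.290 / √393 = 3.290 / 19.824 = 0.166.

d_min ≈ 0.17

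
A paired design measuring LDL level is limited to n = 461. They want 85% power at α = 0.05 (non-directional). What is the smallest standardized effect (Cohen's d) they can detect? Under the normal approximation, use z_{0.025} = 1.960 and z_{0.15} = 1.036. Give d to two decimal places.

d_min ≈ 0.14

For a single sample (or paired design) of n = 461: d_min = (z_{α/2} + z_β)/√n.
z-sum = 1.960 + 1.036 = 2.996.
d_min = 2.996 / √461 = 2.996 / 21.471 = 0.140.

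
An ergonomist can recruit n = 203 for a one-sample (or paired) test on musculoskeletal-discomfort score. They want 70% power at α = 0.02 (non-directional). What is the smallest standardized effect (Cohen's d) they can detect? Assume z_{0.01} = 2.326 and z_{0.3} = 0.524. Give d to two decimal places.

For a single sample (or paired design) of n = 203: d_min = (z_{α/2} + z_β)/√n.
z-sum = 2.326 + 0.524 = 2.850.
d_min = 2.850 / √203 = 2.850 / 14.248 = 0.200.

d_min ≈ 0.20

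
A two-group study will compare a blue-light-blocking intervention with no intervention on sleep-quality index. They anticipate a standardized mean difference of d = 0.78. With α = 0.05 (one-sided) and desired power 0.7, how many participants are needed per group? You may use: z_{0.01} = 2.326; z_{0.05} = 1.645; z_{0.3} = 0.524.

n = 16 per group

For two independent groups with equal n: n = 2·((z_{α} + z_β) / d)².
z_{α} + z_β = 1.645 + 0.524 = 2.169.
n = 2 × (2.169 / 0.78)² = 2 × 2.781² = 2 × 7.73 = 15.5.
Round up to the next whole participant.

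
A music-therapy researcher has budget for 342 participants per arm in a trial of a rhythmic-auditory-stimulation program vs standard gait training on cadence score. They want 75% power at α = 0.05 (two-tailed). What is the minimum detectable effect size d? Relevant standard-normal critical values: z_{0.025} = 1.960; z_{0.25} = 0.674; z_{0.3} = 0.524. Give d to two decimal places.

d_min ≈ 0.20

For two independent groups of n = 342 each: d_min = (z_{α/2} + z_β)·√(2/n).
z-sum = 1.960 + 0.674 = 2.634.
d_min = 2.634 × √(2/342) = 2.634 × 0.0765 = 0.201.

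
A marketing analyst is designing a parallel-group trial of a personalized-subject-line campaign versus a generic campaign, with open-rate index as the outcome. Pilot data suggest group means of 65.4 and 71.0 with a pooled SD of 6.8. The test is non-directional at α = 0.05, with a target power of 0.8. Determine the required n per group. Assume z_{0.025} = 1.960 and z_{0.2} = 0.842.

Cohen's d = |M₁ − M₂| / SD_pooled = |65.4 − 71.0| / 6.8 = 5.6 / 6.8 = 0.824.
For two independent groups with equal n: n = 2·((z_{α/2} + z_β) / d)².
z_{α/2} + z_β = 1.960 + 0.842 = 2.802.
n = 2 × (2.802 / 0.824)² = 2 × 3.400² = 2 × 11.56 = 23.1.
Round up to the next whole participant.

n = 24 per group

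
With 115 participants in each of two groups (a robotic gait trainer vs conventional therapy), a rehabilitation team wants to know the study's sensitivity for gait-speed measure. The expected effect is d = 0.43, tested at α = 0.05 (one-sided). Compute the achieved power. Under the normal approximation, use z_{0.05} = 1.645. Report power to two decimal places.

For two equal groups, power = Φ(d·√(n/2) − z_{α}).
d·√(n/2) = 0.43 × √(115/2) = 0.43 × 7.583 = 3.261.
z_β = 3.261 − 1.645 = 1.616.
Power = Φ(1.616) = 0.947.

power ≈ 0.95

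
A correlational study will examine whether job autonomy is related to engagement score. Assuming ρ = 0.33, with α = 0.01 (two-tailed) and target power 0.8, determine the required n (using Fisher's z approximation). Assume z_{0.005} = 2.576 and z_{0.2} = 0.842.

Fisher's z: C = ½·ln((1+r)/(1−r)) = ½·ln(1.9851) = 0.3428.
n = ((z_{α/2} + z_β)/C)² + 3.
(2.576 + 0.842) / 0.3428 = 3.418 / 0.3428 = 9.971.
n = 9.971² + 3 = 99.42 + 3 = 102.4.
Round up.

n = 103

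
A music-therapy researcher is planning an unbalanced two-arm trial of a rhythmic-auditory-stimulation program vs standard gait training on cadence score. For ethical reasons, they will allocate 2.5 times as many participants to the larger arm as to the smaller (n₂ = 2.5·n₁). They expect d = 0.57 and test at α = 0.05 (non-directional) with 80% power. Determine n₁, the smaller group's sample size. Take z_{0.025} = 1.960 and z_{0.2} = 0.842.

With allocation ratio k = n₂/n₁ = 2.5, Var(x̄₁−x̄₂) = σ²(1/n₁ + 1/(k·n₁)) = σ²·(k+1)/(k·n₁).
So n₁ = (1 + 1/k)·((z_{α/2} + z_β)/d)² = 1.400 × (2.802/0.57)².
n₁ = 1.400 × 24.16 = 33.8.
Round up: n₁ = 34, giving n₂ = 2.5 × 34 = 85.

n₁ = 34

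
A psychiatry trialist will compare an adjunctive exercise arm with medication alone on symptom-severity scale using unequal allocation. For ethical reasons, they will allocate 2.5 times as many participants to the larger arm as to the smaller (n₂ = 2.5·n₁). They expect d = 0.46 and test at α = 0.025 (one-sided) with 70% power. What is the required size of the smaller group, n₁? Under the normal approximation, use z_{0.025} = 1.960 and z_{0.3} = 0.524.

n₁ = 41

With allocation ratio k = n₂/n₁ = 2.5, Var(x̄₁−x̄₂) = σ²(1/n₁ + 1/(k·n₁)) = σ²·(k+1)/(k·n₁).
So n₁ = (1 + 1/k)·((z_{α} + z_β)/d)² = 1.400 × (2.484/0.46)².
n₁ = 1.400 × 29.16 = 40.8.
Round up: n₁ = 41, giving n₂ = ⌈2.5 × 41⌉ = ⌈102.5⌉ = 103.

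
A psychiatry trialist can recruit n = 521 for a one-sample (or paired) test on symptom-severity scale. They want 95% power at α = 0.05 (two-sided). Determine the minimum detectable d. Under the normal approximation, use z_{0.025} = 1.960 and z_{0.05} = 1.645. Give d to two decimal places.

For a single sample (or paired design) of n = 521: d_min = (z_{α/2} + z_β)/√n.
z-sum = 1.960 + 1.645 = 3.605.
d_min = 3.605 / √521 = 3.605 / 22.825 = 0.158.

d_min ≈ 0.16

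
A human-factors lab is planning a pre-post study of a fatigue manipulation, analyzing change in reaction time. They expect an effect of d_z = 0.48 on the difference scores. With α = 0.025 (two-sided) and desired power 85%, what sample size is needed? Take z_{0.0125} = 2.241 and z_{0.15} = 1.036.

n = 47 pairs

For a paired (one-sample on differences) test: n = ((z_{α/2} + z_β) / d)².
z_{α/2} + z_β = 2.241 + 1.036 = 3.277.
n = (3.277 / 0.48)² = 6.827² = 46.61.
Round up.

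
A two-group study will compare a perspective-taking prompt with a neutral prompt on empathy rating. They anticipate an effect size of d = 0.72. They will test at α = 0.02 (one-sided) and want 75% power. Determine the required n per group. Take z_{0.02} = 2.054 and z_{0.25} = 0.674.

For two independent groups with equal n: n = 2·((z_{α} + z_β) / d)².
z_{α} + z_β = 2.054 + 0.674 = 2.728.
n = 2 × (2.728 / 0.72)² = 2 × 3.789² = 2 × 14.36 = 28.7.
Round up to the next whole participant.

n = 29 per group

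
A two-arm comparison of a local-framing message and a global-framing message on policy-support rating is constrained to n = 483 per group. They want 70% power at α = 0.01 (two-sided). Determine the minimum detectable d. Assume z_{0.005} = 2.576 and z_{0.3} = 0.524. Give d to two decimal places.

For two independent groups of n = 483 each: d_min = (z_{α/2} + z_β)·√(2/n).
z-sum = 2.576 + 0.524 = 3.100.
d_min = 3.100 × √(2/483) = 3.100 × 0.0643 = 0.199.

d_min ≈ 0.20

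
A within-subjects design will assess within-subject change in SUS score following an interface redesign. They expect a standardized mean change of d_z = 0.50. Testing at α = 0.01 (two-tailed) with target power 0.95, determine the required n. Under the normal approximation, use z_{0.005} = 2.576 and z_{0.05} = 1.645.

n = 72 pairs

For a paired (one-sample on differences) test: n = ((z_{α/2} + z_β) / d)².
z_{α/2} + z_β = 2.576 + 1.645 = 4.221.
n = (4.221 / 0.50)² = 8.442² = 71.27.
Round up.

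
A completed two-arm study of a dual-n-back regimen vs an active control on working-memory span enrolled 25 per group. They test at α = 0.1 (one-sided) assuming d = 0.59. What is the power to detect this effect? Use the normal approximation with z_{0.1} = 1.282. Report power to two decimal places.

power ≈ 0.79

For two equal groups, power = Φ(d·√(n/2) − z_{α}).
d·√(n/2) = 0.59 × √(25/2) = 0.59 × 3.536 = 2.086.
z_β = 2.086 − 1.282 = 0.804.
Power = Φ(0.804) = 0.789.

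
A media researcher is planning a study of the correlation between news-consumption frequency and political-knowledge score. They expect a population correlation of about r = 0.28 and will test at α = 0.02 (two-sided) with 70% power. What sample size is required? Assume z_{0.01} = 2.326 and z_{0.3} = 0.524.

Fisher's z: C = ½·ln((1+r)/(1−r)) = ½·ln(1.7778) = 0.2877.
n = ((z_{α/2} + z_β)/C)² + 3.
(2.326 + 0.524) / 0.2877 = 2.850 / 0.2877 = 9.906.
n = 9.906² + 3 = 98.13 + 3 = 101.1.
Round up.

n = 102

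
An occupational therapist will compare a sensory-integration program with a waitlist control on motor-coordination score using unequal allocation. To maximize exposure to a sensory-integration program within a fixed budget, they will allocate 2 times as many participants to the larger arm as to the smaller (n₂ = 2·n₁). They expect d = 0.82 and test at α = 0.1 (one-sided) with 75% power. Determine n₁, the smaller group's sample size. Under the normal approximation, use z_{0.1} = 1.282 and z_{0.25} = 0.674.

n₁ = 9

With allocation ratio k = n₂/n₁ = 2, Var(x̄₁−x̄₂) = σ²(1/n₁ + 1/(k·n₁)) = σ²·(k+1)/(k·n₁).
So n₁ = (1 + 1/k)·((z_{α} + z_β)/d)² = 1.500 × (1.956/0.82)².
n₁ = 1.500 × 5.69 = 8.5.
Round up: n₁ = 9, giving n₂ = 2 × 9 = 18.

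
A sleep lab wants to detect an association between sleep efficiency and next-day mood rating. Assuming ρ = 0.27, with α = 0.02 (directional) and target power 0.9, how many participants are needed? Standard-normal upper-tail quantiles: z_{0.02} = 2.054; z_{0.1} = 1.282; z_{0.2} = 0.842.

Fisher's z: C = ½·ln((1+r)/(1−r)) = ½·ln(1.7397) = 0.2769.
n = ((z_{α} + z_β)/C)² + 3.
(2.054 + 1.282) / 0.2769 = 3.336 / 0.2769 = 12.048.
n = 12.048² + 3 = 145.15 + 3 = 148.1.
Round up.

n = 149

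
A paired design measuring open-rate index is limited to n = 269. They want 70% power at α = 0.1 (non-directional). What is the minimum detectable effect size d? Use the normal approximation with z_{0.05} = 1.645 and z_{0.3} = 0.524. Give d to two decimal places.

For a single sample (or paired design) of n = 269: d_min = (z_{α/2} + z_β)/√n.
z-sum = 1.645 + 0.524 = 2.169.
d_min = 2.169 / √269 = 2.169 / 16.401 = 0.132.

d_min ≈ 0.13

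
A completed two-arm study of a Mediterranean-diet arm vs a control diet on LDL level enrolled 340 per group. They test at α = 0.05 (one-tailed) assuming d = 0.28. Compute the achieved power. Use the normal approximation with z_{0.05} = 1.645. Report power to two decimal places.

For two equal groups, power = Φ(d·√(n/2) − z_{α}).
d·√(n/2) = 0.28 × √(340/2) = 0.28 × 13.038 = 3.651.
z_β = 3.651 − 1.645 = 2.006.
Power = Φ(2.006) = 0.978.

power ≈ 0.98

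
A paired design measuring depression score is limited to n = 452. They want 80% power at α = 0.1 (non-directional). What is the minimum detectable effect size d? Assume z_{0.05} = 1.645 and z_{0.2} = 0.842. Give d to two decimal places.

d_min ≈ 0.12

For a single sample (or paired design) of n = 452: d_min = (z_{α/2} + z_β)/√n.
z-sum = 1.645 + 0.842 = 2.487.
d_min = 2.487 / √452 = 2.487 / 21.260 = 0.117.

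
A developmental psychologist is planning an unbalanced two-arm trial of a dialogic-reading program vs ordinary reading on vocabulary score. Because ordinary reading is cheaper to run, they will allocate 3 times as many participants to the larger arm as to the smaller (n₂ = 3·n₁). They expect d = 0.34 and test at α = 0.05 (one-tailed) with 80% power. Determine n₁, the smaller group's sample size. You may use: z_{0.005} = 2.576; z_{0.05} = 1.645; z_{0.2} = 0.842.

With allocation ratio k = n₂/n₁ = 3, Var(x̄₁−x̄₂) = σ²(1/n₁ + 1/(k·n₁)) = σ²·(k+1)/(k·n₁).
So n₁ = (1 + 1/k)·((z_{α} + z_β)/d)² = 1.333 × (2.487/0.34)².
n₁ = 1.333 × 53.50 = 71.3.
Round up: n₁ = 72, giving n₂ = 3 × 72 = 216.

n₁ = 72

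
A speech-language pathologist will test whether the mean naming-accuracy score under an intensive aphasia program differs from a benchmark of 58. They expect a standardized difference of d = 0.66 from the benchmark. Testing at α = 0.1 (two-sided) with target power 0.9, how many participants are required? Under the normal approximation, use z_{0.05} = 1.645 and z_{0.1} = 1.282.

n = 20

For a one-sample test: n = ((z_{α/2} + z_β) / d)².
z_{α/2} + z_β = 1.645 + 1.282 = 2.927.
n = (2.927 / 0.66)² = 4.435² = 19.67.
Round up.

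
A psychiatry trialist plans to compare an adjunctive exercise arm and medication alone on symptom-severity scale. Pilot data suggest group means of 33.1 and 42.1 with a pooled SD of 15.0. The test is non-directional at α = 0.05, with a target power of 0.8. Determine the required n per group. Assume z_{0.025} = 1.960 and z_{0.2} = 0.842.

Cohen's d = |M₁ − M₂| / SD_pooled = |33.1 − 42.1| / 15.0 = 9.0 / 15.0 = 0.600.
For two independent groups with equal n: n = 2·((z_{α/2} + z_β) / d)².
z_{α/2} + z_β = 1.960 + 0.842 = 2.802.
n = 2 × (2.802 / 0.600)² = 2 × 4.670² = 2 × 21.81 = 43.6.
Round up to the next whole participant.

n = 44 per group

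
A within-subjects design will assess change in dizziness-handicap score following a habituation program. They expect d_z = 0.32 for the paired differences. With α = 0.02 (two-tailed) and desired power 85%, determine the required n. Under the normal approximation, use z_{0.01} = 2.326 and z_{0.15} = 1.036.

n = 111 pairs

For a paired (one-sample on differences) test: n = ((z_{α/2} + z_β) / d)².
z_{α/2} + z_β = 2.326 + 1.036 = 3.362.
n = (3.362 / 0.32)² = 10.506² = 110.38.
Round up.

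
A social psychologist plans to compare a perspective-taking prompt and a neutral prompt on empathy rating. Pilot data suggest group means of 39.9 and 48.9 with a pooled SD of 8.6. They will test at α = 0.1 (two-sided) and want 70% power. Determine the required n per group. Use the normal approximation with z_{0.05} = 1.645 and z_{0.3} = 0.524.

n = 9 per group

Cohen's d = |M₁ − M₂| / SD_pooled = |39.9 − 48.9| / 8.6 = 9.0 / 8.6 = 1.047.
For two independent groups with equal n: n = 2·((z_{α/2} + z_β) / d)².
z_{α/2} + z_β = 1.645 + 0.524 = 2.169.
n = 2 × (2.169 / 1.047)² = 2 × 2.072² = 2 × 4.29 = 8.6.
Round up to the next whole participant.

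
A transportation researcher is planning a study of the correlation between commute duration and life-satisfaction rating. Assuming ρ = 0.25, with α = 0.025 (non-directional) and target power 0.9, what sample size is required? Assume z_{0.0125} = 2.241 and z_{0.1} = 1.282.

n = 194

Fisher's z: C = ½·ln((1+r)/(1−r)) = ½·ln(1.6667) = 0.2554.
n = ((z_{α/2} + z_β)/C)² + 3.
(2.241 + 1.282) / 0.2554 = 3.523 / 0.2554 = 13.794.
n = 13.794² + 3 = 190.28 + 3 = 193.3.
Round up.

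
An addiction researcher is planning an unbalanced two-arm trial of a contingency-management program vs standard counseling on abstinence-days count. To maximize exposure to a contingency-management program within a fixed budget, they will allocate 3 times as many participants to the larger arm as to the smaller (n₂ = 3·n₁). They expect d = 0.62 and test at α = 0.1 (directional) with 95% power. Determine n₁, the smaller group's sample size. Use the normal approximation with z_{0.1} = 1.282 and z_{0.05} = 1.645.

n₁ = 30

With allocation ratio k = n₂/n₁ = 3, Var(x̄₁−x̄₂) = σ²(1/n₁ + 1/(k·n₁)) = σ²·(k+1)/(k·n₁).
So n₁ = (1 + 1/k)·((z_{α} + z_β)/d)² = 1.333 × (2.927/0.62)².
n₁ = 1.333 × 22.29 = 29.7.
Round up: n₁ = 30, giving n₂ = 3 × 30 = 90.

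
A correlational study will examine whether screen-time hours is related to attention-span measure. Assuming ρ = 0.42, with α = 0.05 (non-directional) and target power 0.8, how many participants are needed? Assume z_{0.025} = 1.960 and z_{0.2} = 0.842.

n = 43

Fisher's z: C = ½·ln((1+r)/(1−r)) = ½·ln(2.4483) = 0.4477.
n = ((z_{α/2} + z_β)/C)² + 3.
(1.960 + 0.842) / 0.4477 = 2.802 / 0.4477 = 6.259.
n = 6.259² + 3 = 39.17 + 3 = 42.2.
Round up.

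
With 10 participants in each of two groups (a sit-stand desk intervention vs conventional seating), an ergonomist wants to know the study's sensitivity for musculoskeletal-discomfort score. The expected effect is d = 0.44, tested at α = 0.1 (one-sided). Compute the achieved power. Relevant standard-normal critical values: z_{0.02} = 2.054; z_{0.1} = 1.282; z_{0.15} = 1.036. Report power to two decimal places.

power ≈ 0.38

For two equal groups, power = Φ(d·√(n/2) − z_{α}).
d·√(n/2) = 0.44 × √(10/2) = 0.44 × 2.236 = 0.984.
z_β = 0.984 − 1.282 = -0.298.
Power = Φ(-0.298) = 0.383.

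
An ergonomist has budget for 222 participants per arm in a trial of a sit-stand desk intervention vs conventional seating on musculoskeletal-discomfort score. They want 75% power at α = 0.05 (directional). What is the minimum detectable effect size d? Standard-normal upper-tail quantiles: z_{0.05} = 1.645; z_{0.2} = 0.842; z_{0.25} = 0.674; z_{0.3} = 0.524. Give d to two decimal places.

d_min ≈ 0.22

For two independent groups of n = 222 each: d_min = (z_{α} + z_β)·√(2/n).
z-sum = 1.645 + 0.674 = 2.319.
d_min = 2.319 × √(2/222) = 2.319 × 0.0949 = 0.220.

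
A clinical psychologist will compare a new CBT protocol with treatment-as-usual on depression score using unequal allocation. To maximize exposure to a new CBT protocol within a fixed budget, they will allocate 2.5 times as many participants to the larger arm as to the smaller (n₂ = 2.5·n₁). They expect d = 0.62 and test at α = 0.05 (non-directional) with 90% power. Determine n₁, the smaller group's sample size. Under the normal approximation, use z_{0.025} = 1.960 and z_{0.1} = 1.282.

n₁ = 39

With allocation ratio k = n₂/n₁ = 2.5, Var(x̄₁−x̄₂) = σ²(1/n₁ + 1/(k·n₁)) = σ²·(k+1)/(k·n₁).
So n₁ = (1 + 1/k)·((z_{α/2} + z_β)/d)² = 1.400 × (3.242/0.62)².
n₁ = 1.400 × 27.34 = 38.3.
Round up: n₁ = 39, giving n₂ = ⌈2.5 × 39⌉ = ⌈97.5⌉ = 98.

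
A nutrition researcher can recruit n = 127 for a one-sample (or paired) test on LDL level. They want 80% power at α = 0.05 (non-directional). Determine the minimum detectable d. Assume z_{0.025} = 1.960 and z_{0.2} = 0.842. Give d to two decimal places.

d_min ≈ 0.25

For a single sample (or paired design) of n = 127: d_min = (z_{α/2} + z_β)/√n.
z-sum = 1.960 + 0.842 = 2.802.
d_min = 2.802 / √127 = 2.802 / 11.269 = 0.249.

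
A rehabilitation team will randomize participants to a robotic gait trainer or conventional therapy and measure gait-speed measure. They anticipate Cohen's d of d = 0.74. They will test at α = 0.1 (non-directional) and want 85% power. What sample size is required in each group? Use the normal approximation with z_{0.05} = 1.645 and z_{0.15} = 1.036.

n = 27 per group

For two independent groups with equal n: n = 2·((z_{α/2} + z_β) / d)².
z_{α/2} + z_β = 1.645 + 1.036 = 2.681.
n = 2 × (2.681 / 0.74)² = 2 × 3.623² = 2 × 13.13 = 26.3.
Round up to the next whole participant.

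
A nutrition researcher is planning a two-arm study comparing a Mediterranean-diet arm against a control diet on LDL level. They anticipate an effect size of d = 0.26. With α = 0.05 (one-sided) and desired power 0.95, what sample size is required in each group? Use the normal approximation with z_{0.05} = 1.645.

n = 321 per group

For two independent groups with equal n: n = 2·((z_{α} + z_β) / d)².
z_{α} + z_β = 1.645 + 1.645 = 3.290.
n = 2 × (3.290 / 0.26)² = 2 × 12.654² = 2 × 160.12 = 320.2.
Round up to the next whole participant.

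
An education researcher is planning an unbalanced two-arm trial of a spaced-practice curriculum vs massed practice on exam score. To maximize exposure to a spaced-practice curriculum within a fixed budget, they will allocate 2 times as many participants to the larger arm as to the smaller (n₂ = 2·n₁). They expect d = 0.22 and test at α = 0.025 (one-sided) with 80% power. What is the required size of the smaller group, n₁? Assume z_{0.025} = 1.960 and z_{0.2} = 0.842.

With allocation ratio k = n₂/n₁ = 2, Var(x̄₁−x̄₂) = σ²(1/n₁ + 1/(k·n₁)) = σ²·(k+1)/(k·n₁).
So n₁ = (1 + 1/k)·((z_{α} + z_β)/d)² = 1.500 × (2.802/0.22)².
n₁ = 1.500 × 162.21 = 243.3.
Round up: n₁ = 244, giving n₂ = 2 × 244 = 488.

n₁ = 244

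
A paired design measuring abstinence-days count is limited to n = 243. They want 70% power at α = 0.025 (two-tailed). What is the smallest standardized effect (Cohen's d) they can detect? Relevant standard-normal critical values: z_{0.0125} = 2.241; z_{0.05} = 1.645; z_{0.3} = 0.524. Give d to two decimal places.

d_min ≈ 0.18

For a single sample (or paired design) of n = 243: d_min = (z_{α/2} + z_β)/√n.
z-sum = 2.241 + 0.524 = 2.765.
d_min = 2.765 / √243 = 2.765 / 15.588 = 0.177.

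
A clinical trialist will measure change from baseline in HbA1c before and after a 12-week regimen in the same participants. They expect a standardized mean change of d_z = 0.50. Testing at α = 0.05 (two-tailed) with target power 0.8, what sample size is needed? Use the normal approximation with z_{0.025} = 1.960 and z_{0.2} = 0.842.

n = 32 pairs

For a paired (one-sample on differences) test: n = ((z_{α/2} + z_β) / d)².
z_{α/2} + z_β = 1.960 + 0.842 = 2.802.
n = (2.802 / 0.50)² = 5.604² = 31.40.
Round up.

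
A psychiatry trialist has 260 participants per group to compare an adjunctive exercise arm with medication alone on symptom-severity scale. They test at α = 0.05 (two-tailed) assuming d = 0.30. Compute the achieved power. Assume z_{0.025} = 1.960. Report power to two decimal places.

For two equal groups, power = Φ(d·√(n/2) − z_{α/2}).
d·√(n/2) = 0.30 × √(260/2) = 0.30 × 11.402 = 3.421.
z_β = 3.421 − 1.960 = 1.461.
Power = Φ(1.461) = 0.928.

power ≈ 0.93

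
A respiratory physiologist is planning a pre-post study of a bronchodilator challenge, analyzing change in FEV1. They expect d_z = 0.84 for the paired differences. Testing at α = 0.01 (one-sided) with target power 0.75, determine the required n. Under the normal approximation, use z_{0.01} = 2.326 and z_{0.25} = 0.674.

For a paired (one-sample on differences) test: n = ((z_{α} + z_β) / d)².
z_{α} + z_β = 2.326 + 0.674 = 3.000.
n = (3.000 / 0.84)² = 3.571² = 12.76.
Round up.

n = 13 pairs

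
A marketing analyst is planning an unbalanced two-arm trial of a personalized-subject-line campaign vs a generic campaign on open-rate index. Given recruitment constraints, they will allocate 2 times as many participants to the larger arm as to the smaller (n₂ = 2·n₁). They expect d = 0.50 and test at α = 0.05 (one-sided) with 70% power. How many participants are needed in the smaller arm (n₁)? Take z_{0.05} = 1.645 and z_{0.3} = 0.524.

n₁ = 29

With allocation ratio k = n₂/n₁ = 2, Var(x̄₁−x̄₂) = σ²(1/n₁ + 1/(k·n₁)) = σ²·(k+1)/(k·n₁).
So n₁ = (1 + 1/k)·((z_{α} + z_β)/d)² = 1.500 × (2.169/0.50)².
n₁ = 1.500 × 18.82 = 28.2.
Round up: n₁ = 29, giving n₂ = 2 × 29 = 58.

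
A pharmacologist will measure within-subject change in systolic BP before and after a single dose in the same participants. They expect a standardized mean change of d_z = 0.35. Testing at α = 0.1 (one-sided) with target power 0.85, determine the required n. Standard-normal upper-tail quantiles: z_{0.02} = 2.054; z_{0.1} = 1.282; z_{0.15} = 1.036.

n = 44 pairs

For a paired (one-sample on differences) test: n = ((z_{α} + z_β) / d)².
z_{α} + z_β = 1.282 + 1.036 = 2.318.
n = (2.318 / 0.35)² = 6.623² = 43.86.
Round up.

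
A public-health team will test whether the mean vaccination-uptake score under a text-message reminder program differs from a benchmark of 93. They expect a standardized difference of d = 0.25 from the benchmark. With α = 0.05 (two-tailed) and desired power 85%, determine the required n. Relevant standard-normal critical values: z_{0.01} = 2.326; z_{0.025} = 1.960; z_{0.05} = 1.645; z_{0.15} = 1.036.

n = 144

For a one-sample test: n = ((z_{α/2} + z_β) / d)².
z_{α/2} + z_β = 1.960 + 1.036 = 2.996.
n = (2.996 / 0.25)² = 11.984² = 143.62.
Round up.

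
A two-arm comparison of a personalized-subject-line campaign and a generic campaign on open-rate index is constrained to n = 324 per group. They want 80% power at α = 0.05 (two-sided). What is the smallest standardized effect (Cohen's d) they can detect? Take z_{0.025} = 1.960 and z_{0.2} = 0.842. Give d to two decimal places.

For two independent groups of n = 324 each: d_min = (z_{α/2} + z_β)·√(2/n).
z-sum = 1.960 + 0.842 = 2.802.
d_min = 2.802 × √(2/324) = 2.802 × 0.0786 = 0.220.

d_min ≈ 0.22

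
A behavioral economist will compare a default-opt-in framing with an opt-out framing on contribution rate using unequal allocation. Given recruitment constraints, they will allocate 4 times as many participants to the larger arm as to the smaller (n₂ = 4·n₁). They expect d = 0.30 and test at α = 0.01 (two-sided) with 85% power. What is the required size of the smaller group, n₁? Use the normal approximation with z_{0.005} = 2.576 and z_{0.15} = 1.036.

With allocation ratio k = n₂/n₁ = 4, Var(x̄₁−x̄₂) = σ²(1/n₁ + 1/(k·n₁)) = σ²·(k+1)/(k·n₁).
So n₁ = (1 + 1/k)·((z_{α/2} + z_β)/d)² = 1.250 × (3.612/0.30)².
n₁ = 1.250 × 144.96 = 181.2.
Round up: n₁ = 182, giving n₂ = 4 × 182 = 728.

n₁ = 182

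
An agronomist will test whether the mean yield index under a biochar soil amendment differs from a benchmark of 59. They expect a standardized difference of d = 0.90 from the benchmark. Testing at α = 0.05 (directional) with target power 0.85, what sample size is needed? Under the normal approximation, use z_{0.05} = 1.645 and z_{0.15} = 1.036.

n = 9

For a one-sample test: n = ((z_{α} + z_β) / d)².
z_{α} + z_β = 1.645 + 1.036 = 2.681.
n = (2.681 / 0.90)² = 2.979² = 8.87.
Round up.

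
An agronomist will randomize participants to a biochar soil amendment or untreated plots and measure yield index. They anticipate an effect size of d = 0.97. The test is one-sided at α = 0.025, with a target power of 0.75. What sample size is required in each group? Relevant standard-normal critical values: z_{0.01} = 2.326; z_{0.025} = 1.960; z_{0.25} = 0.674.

n = 15 per group

For two independent groups with equal n: n = 2·((z_{α} + z_β) / d)².
z_{α} + z_β = 1.960 + 0.674 = 2.634.
n = 2 × (2.634 / 0.97)² = 2 × 2.715² = 2 × 7.37 = 14.7.
Round up to the next whole participant.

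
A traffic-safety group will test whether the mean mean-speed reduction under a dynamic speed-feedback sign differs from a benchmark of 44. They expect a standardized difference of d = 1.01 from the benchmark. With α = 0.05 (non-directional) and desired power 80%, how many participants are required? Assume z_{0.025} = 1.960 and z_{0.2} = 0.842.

n = 8

For a one-sample test: n = ((z_{α/2} + z_β) / d)².
z_{α/2} + z_β = 1.960 + 0.842 = 2.802.
n = (2.802 / 1.01)² = 2.774² = 7.70.
Round up.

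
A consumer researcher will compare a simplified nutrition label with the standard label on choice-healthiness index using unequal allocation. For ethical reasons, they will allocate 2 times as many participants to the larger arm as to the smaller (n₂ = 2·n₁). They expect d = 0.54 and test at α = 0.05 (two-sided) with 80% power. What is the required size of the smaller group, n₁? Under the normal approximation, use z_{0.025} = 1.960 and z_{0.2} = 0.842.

With allocation ratio k = n₂/n₁ = 2, Var(x̄₁−x̄₂) = σ²(1/n₁ + 1/(k·n₁)) = σ²·(k+1)/(k·n₁).
So n₁ = (1 + 1/k)·((z_{α/2} + z_β)/d)² = 1.500 × (2.802/0.54)².
n₁ = 1.500 × 26.92 = 40.4.
Round up: n₁ = 41, giving n₂ = 2 × 41 = 82.

n₁ = 41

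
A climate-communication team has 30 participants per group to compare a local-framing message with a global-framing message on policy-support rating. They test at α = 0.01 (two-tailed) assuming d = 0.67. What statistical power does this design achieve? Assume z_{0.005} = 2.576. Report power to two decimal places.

For two equal groups, power = Φ(d·√(n/2) − z_{α/2}).
d·√(n/2) = 0.67 × √(30/2) = 0.67 × 3.873 = 2.595.
z_β = 2.595 − 2.576 = 0.019.
Power = Φ(0.019) = 0.508.

power ≈ 0.51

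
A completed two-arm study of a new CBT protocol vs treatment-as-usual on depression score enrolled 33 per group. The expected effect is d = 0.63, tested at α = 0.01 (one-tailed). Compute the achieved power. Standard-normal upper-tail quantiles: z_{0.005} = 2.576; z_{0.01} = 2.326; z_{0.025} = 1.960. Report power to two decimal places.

power ≈ 0.59

For two equal groups, power = Φ(d·√(n/2) − z_{α}).
d·√(n/2) = 0.63 × √(33/2) = 0.63 × 4.062 = 2.559.
z_β = 2.559 − 2.326 = 0.233.
Power = Φ(0.233) = 0.592.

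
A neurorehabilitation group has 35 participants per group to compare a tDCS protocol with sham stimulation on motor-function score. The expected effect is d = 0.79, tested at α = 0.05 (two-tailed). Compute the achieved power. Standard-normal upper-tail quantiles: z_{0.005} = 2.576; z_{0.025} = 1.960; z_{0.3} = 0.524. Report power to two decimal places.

power ≈ 0.91

For two equal groups, power = Φ(d·√(n/2) − z_{α/2}).
d·√(n/2) = 0.79 × √(35/2) = 0.79 × 4.183 = 3.305.
z_β = 3.305 − 1.960 = 1.345.
Power = Φ(1.345) = 0.911.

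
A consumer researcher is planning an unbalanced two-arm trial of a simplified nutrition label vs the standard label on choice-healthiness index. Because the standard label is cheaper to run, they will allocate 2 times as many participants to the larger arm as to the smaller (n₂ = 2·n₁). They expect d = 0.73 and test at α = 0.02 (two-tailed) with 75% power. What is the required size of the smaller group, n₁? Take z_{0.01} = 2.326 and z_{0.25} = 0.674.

n₁ = 26

With allocation ratio k = n₂/n₁ = 2, Var(x̄₁−x̄₂) = σ²(1/n₁ + 1/(k·n₁)) = σ²·(k+1)/(k·n₁).
So n₁ = (1 + 1/k)·((z_{α/2} + z_β)/d)² = 1.500 × (3.000/0.73)².
n₁ = 1.500 × 16.89 = 25.3.
Round up: n₁ = 26, giving n₂ = 2 × 26 = 52.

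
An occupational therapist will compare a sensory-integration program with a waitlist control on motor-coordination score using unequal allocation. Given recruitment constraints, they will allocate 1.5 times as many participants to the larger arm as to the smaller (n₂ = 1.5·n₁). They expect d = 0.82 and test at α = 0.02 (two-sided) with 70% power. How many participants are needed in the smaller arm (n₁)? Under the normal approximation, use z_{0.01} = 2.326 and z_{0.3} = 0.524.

With allocation ratio k = n₂/n₁ = 1.5, Var(x̄₁−x̄₂) = σ²(1/n₁ + 1/(k·n₁)) = σ²·(k+1)/(k·n₁).
So n₁ = (1 + 1/k)·((z_{α/2} + z_β)/d)² = 1.667 × (2.850/0.82)².
n₁ = 1.667 × 12.08 = 20.1.
Round up: n₁ = 21, giving n₂ = ⌈1.5 × 21⌉ = ⌈31.5⌉ = 32.

n₁ = 21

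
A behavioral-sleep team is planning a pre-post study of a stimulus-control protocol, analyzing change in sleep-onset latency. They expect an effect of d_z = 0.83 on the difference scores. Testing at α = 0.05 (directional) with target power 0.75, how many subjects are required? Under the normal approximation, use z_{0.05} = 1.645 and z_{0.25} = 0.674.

For a paired (one-sample on differences) test: n = ((z_{α} + z_β) / d)².
z_{α} + z_β = 1.645 + 0.674 = 2.319.
n = (2.319 / 0.83)² = 2.794² = 7.81.
Round up.

n = 8 pairs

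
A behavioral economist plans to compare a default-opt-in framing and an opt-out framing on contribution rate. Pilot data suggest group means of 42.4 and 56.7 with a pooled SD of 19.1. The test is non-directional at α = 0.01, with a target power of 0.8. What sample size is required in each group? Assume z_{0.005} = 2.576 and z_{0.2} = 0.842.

Cohen's d = |M₁ − M₂| / SD_pooled = |42.4 − 56.7| / 19.1 = 14.3 / 19.1 = 0.749.
For two independent groups with equal n: n = 2·((z_{α/2} + z_β) / d)².
z_{α/2} + z_β = 2.576 + 0.842 = 3.418.
n = 2 × (3.418 / 0.749)² = 2 × 4.563² = 2 × 20.82 = 41.6.
Round up to the next whole participant.

n = 42 per group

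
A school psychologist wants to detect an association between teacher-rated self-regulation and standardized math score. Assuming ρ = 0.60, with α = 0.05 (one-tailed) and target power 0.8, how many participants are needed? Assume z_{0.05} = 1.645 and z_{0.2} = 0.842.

n = 16

Fisher's z: C = ½·ln((1+r)/(1−r)) = ½·ln(4.0000) = 0.6931.
n = ((z_{α} + z_β)/C)² + 3.
(1.645 + 0.842) / 0.6931 = 2.487 / 0.6931 = 3.588.
n = 3.588² + 3 = 12.88 + 3 = 15.9.
Round up.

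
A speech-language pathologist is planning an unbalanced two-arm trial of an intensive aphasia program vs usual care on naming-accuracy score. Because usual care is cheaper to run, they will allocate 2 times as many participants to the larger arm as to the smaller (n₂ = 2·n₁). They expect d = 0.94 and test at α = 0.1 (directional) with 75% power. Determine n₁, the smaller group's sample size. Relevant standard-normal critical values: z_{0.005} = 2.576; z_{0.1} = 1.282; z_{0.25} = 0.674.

With allocation ratio k = n₂/n₁ = 2, Var(x̄₁−x̄₂) = σ²(1/n₁ + 1/(k·n₁)) = σ²·(k+1)/(k·n₁).
So n₁ = (1 + 1/k)·((z_{α} + z_β)/d)² = 1.500 × (1.956/0.94)².
n₁ = 1.500 × 4.33 = 6.5.
Round up: n₁ = 7, giving n₂ = 2 × 7 = 14.

n₁ = 7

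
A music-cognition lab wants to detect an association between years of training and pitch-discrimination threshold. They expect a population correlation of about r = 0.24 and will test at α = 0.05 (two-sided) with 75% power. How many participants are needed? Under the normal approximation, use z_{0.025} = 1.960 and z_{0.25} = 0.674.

Fisher's z: C = ½·ln((1+r)/(1−r)) = ½·ln(1.6316) = 0.2448.
n = ((z_{α/2} + z_β)/C)² + 3.
(1.960 + 0.674) / 0.2448 = 2.634 / 0.2448 = 10.760.
n = 10.760² + 3 = 115.77 + 3 = 118.8.
Round up.

n = 119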